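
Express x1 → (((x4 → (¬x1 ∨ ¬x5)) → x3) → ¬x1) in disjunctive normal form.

x1 → (((x4 → (¬x1 ∨ ¬x5)) → x3) → ¬x1)
≡ ¬x1 ∨ (((x4 → (¬x1 ∨ ¬x5)) → x3) → ¬x1)   [eliminate →]
≡ ¬x1 ∨ ¬((x4 → (¬x1 ∨ ¬x5)) → x3) ∨ ¬x1   [eliminate →]
≡ ¬x1 ∨ ¬(¬(x4 → (¬x1 ∨ ¬x5)) ∨ x3) ∨ ¬x1   [eliminate →]
≡ ¬x1 ∨ ¬(¬(¬x4 ∨ ¬x1 ∨ ¬x5) ∨ x3) ∨ ¬x1   [eliminate →]
≡ ¬x1 ∨ (¬¬(¬x4 ∨ ¬x1 ∨ ¬x5) ∧ ¬x3) ∨ ¬x1   [De Morgan]
≡ ¬x1 ∨ ((¬x4 ∨ ¬x1 ∨ ¬x5) ∧ ¬x3) ∨ ¬x1   [double negation]
≡ ¬x1 ∨ (¬x4 ∧ ¬x3) ∨ (¬x1 ∧ ¬x3) ∨ (¬x5 ∧ ¬x3) ∨ ¬x1   [distribute ∧ over ∨]
≡ ¬x1 ∨ (¬x4 ∧ ¬x3) ∨ (¬x5 ∧ ¬x3)   [simplify]

¬x1 ∨ (¬x4 ∧ ¬x3) ∨ (¬x5 ∧ ¬x3)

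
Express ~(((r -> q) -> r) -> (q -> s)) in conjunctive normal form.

~(((r -> q) -> r) -> (q -> s))
≡ ~(~((r -> q) -> r) | (q -> s))   (eliminate ->)
≡ ~(~(~(r -> q) | r) | (q -> s))   (eliminate ->)
≡ ~(~(~(~r | q) | r) | (q -> s))   (eliminate ->)
≡ ~(~(~(~r | q) | r) | ~q | s)   (eliminate ->)
≡ ~~(~(~r | q) | r) & ~~q & ~s   (De Morgan)
≡ (~(~r | q) | r) & ~~q & ~s   (double negation)
≡ ((~~r & ~q) | r) & ~~q & ~s   (De Morgan)
≡ ((r & ~q) | r) & ~~q & ~s   (double negation)
≡ ((r & ~q) | r) & q & ~s   (double negation)
≡ (r | r) & (~q | r) & q & ~s   (distribute | over &)
≡ r & q & ~s   (simplify)

r & q & ~s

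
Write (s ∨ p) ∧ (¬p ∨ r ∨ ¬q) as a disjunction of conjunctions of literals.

(s ∧ ¬p) ∨ (s ∧ r) ∨ (s ∧ ¬q) ∨ (p ∧ r) ∨ (p ∧ ¬q)

(s ∨ p) ∧ (¬p ∨ r ∨ ¬q)
= (s ∧ ¬p) ∨ (s ∧ r) ∨ (s ∧ ¬q) ∨ (p ∧ ¬p) ∨ (p ∧ r) ∨ (p ∧ ¬q)   (distribute ∧ over ∨)
= (s ∧ ¬p) ∨ (s ∧ r) ∨ (s ∧ ¬q) ∨ (p ∧ r) ∨ (p ∧ ¬q)   (simplify)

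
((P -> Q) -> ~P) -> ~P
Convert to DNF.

((P -> Q) -> ~P) -> ~P
= ~((P -> Q) -> ~P) | ~P   — eliminate ->
= ~(~(P -> Q) | ~P) | ~P   — eliminate ->
= ~(~(~P | Q) | ~P) | ~P   — eliminate ->
= (~~(~P | Q) & ~~P) | ~P   — De Morgan
= ((~P | Q) & ~~P) | ~P   — double negation
= ((~P | Q) & P) | ~P   — double negation
= (~P & P) | (Q & P) | ~P   — distribute & over |
= (Q & P) | ~P   — simplify

(Q & P) | ~P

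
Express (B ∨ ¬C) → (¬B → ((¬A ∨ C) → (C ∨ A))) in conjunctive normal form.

(B ∨ ¬C) → (¬B → ((¬A ∨ C) → (C ∨ A)))
≡ ¬(B ∨ ¬C) ∨ (¬B → ((¬A ∨ C) → (C ∨ A)))   (eliminate →)
≡ ¬(B ∨ ¬C) ∨ ¬¬B ∨ ((¬A ∨ C) → (C ∨ A))   (eliminate →)
≡ ¬(B ∨ ¬C) ∨ ¬¬B ∨ ¬(¬A ∨ C) ∨ C ∨ A   (eliminate →)
≡ (¬B ∧ ¬¬C) ∨ ¬¬B ∨ ¬(¬A ∨ C) ∨ C ∨ A   (De Morgan)
≡ (¬B ∧ C) ∨ ¬¬B ∨ ¬(¬A ∨ C) ∨ C ∨ A   (double negation)
≡ (¬B ∧ C) ∨ B ∨ ¬(¬A ∨ C) ∨ C ∨ A   (double negation)
≡ (¬B ∧ C) ∨ B ∨ (¬¬A ∧ ¬C) ∨ C ∨ A   (De Morgan)
≡ (¬B ∧ C) ∨ B ∨ (A ∧ ¬C) ∨ C ∨ A   (double negation)
≡ (¬B ∨ B ∨ A ∨ C ∨ A) ∧ (¬B ∨ B ∨ ¬C ∨ C ∨ A) ∧ (C ∨ B ∨ A ∨ C ∨ A) ∧ (C ∨ B ∨ ¬C ∨ C ∨ A)   (distribute ∨ over ∧)
≡ C ∨ B ∨ A   (simplify)

C ∨ B ∨ A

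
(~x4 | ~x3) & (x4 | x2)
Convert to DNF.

(~x4 | ~x3) & (x4 | x2)
= (~x4 & x4) | (~x4 & x2) | (~x3 & x4) | (~x3 & x2)   [distribute & over |]
= (~x4 & x2) | (~x3 & x4) | (~x3 & x2)   [simplify]

(~x4 & x2) | (~x3 & x4) | (~x3 & x2)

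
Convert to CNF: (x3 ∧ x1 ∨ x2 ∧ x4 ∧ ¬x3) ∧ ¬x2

(x3 ∧ x1 ∨ x2 ∧ x4 ∧ ¬x3) ∧ ¬x2
≡ (x3 ∨ x2) ∧ (x3 ∨ x4) ∧ (x3 ∨ ¬x3) ∧ (x1 ∨ x2) ∧ (x1 ∨ x4) ∧ (x1 ∨ ¬x3) ∧ ¬x2   — distribute ∨ over ∧
≡ (x3 ∨ x2) ∧ (x3 ∨ x4) ∧ (x1 ∨ x2) ∧ (x1 ∨ x4) ∧ (x1 ∨ ¬x3) ∧ ¬x2   — simplify

(x3 ∨ x2) ∧ (x3 ∨ x4) ∧ (x1 ∨ x2) ∧ (x1 ∨ x4) ∧ (x1 ∨ ¬x3) ∧ ¬x2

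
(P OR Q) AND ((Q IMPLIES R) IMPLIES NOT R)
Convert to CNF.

(P OR Q) AND ((Q IMPLIES R) IMPLIES NOT R)
≡ (P OR Q) AND (NOT (Q IMPLIES R) OR NOT R)   [eliminate IMPLIES]
≡ (P OR Q) AND (NOT (NOT Q OR R) OR NOT R)   [eliminate IMPLIES]
≡ (P OR Q) AND ((NOT NOT Q AND NOT R) OR NOT R)   [De Morgan]
≡ (P OR Q) AND ((Q AND NOT R) OR NOT R)   [double negation]
≡ (P OR Q) AND (Q OR NOT R) AND (NOT R OR NOT R)   [distribute OR over AND]
≡ (P OR Q) AND NOT R   [simplify]

(P OR Q) AND NOT R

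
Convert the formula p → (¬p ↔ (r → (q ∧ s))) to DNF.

p → (¬p ↔ (r → (q ∧ s)))
≡ ¬p ∨ (¬p ↔ (r → (q ∧ s)))   [eliminate →]
≡ ¬p ∨ ((¬p → (r → (q ∧ s))) ∧ ((r → (q ∧ s)) → ¬p))   [eliminate ↔]
≡ ¬p ∨ ((¬¬p ∨ (r → (q ∧ s))) ∧ ((r → (q ∧ s)) → ¬p))   [eliminate →]
≡ ¬p ∨ ((¬¬p ∨ ¬r ∨ (q ∧ s)) ∧ ((r → (q ∧ s)) → ¬p))   [eliminate →]
≡ ¬p ∨ ((¬¬p ∨ ¬r ∨ (q ∧ s)) ∧ (¬(r → (q ∧ s)) ∨ ¬p))   [eliminate →]
≡ ¬p ∨ ((¬¬p ∨ ¬r ∨ (q ∧ s)) ∧ (¬(¬r ∨ (q ∧ s)) ∨ ¬p))   [eliminate →]
≡ ¬p ∨ ((p ∨ ¬r ∨ (q ∧ s)) ∧ (¬(¬r ∨ (q ∧ s)) ∨ ¬p))   [double negation]
≡ ¬p ∨ ((p ∨ ¬r ∨ (q ∧ s)) ∧ ((¬¬r ∧ ¬(q ∧ s)) ∨ ¬p))   [De Morgan]
≡ ¬p ∨ ((p ∨ ¬r ∨ (q ∧ s)) ∧ ((r ∧ ¬(q ∧ s)) ∨ ¬p))   [double negation]
≡ ¬p ∨ ((p ∨ ¬r ∨ (q ∧ s)) ∧ ((r ∧ (¬q ∨ ¬s)) ∨ ¬p))   [De Morgan]
≡ ¬p ∨ (p ∧ r ∧ ¬q) ∨ (p ∧ r ∧ ¬s) ∨ (p ∧ ¬p) ∨ (¬r ∧ r ∧ ¬q) ∨ (¬r ∧ r ∧ ¬s) ∨ (¬r ∧ ¬p) ∨ (q ∧ s ∧ r ∧ ¬q) ∨ (q ∧ s ∧ r ∧ ¬s) ∨ (q ∧ s ∧ ¬p)   [distribute ∧ over ∨]
≡ ¬p ∨ (p ∧ r ∧ ¬q) ∨ (p ∧ r ∧ ¬s)   [simplify]

¬p ∨ (p ∧ r ∧ ¬q) ∨ (p ∧ r ∧ ¬s)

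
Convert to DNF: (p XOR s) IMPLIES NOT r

(NOT p AND NOT s) OR (s AND p) OR NOT r

(p XOR s) IMPLIES NOT r
⇔ NOT (p XOR s) OR NOT r   — eliminate IMPLIES
⇔ NOT ((p AND NOT s) OR (NOT p AND s)) OR NOT r   — expand XOR
⇔ (NOT (p AND NOT s) AND NOT (NOT p AND s)) OR NOT r   — De Morgan
⇔ ((NOT p OR NOT NOT s) AND NOT (NOT p AND s)) OR NOT r   — De Morgan
⇔ ((NOT p OR s) AND NOT (NOT p AND s)) OR NOT r   — double negation
⇔ ((NOT p OR s) AND (NOT NOT p OR NOT s)) OR NOT r   — De Morgan
⇔ ((NOT p OR s) AND (p OR NOT s)) OR NOT r   — double negation
⇔ (NOT p AND p) OR (NOT p AND NOT s) OR (s AND p) OR (s AND NOT s) OR NOT r   — distribute AND over OR
⇔ (NOT p AND NOT s) OR (s AND p) OR NOT r   — simplify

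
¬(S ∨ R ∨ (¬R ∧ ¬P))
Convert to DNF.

¬(S ∨ R ∨ (¬R ∧ ¬P))
≡ ¬S ∧ ¬R ∧ ¬(¬R ∧ ¬P)
≡ ¬S ∧ ¬R ∧ (¬¬R ∨ ¬¬P)
≡ ¬S ∧ ¬R ∧ (R ∨ ¬¬P)
≡ ¬S ∧ ¬R ∧ (R ∨ P)
≡ (¬S ∧ ¬R ∧ R) ∨ (¬S ∧ ¬R ∧ P)
≡ ¬S ∧ ¬R ∧ P

¬S ∧ ¬R ∧ P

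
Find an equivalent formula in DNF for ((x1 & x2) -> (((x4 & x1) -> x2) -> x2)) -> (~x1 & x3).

((x1 & x2) -> (((x4 & x1) -> x2) -> x2)) -> (~x1 & x3)
= ~((x1 & x2) -> (((x4 & x1) -> x2) -> x2)) | (~x1 & x3)   [eliminate ->]
= ~(~(x1 & x2) | (((x4 & x1) -> x2) -> x2)) | (~x1 & x3)   [eliminate ->]
= ~(~(x1 & x2) | ~((x4 & x1) -> x2) | x2) | (~x1 & x3)   [eliminate ->]
= ~(~(x1 & x2) | ~(~(x4 & x1) | x2) | x2) | (~x1 & x3)   [eliminate ->]
= (~~(x1 & x2) & ~~(~(x4 & x1) | x2) & ~x2) | (~x1 & x3)   [De Morgan]
= (x1 & x2 & ~~(~(x4 & x1) | x2) & ~x2) | (~x1 & x3)   [double negation]
= (x1 & x2 & (~(x4 & x1) | x2) & ~x2) | (~x1 & x3)   [double negation]
= (x1 & x2 & (~x4 | ~x1 | x2) & ~x2) | (~x1 & x3)   [De Morgan]
= (x1 & x2 & ~x4 & ~x2) | (x1 & x2 & ~x1 & ~x2) | (x1 & x2 & x2 & ~x2) | (~x1 & x3)   [distribute & over |]
= ~x1 & x3   [simplify]

~x1 & x3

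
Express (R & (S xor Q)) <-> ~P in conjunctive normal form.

(~R | ~S | Q | ~P) & (~R | ~Q | S | ~P) & (P | R) & (P | S | Q) & (P | ~S | ~Q)

(R & (S xor Q)) <-> ~P
≡ ((R & (S xor Q)) -> ~P) & (~P -> (R & (S xor Q)))   (eliminate <->)
≡ (~(R & (S xor Q)) | ~P) & (~P -> (R & (S xor Q)))   (eliminate ->)
≡ (~(R & (S | Q) & ~(S & Q)) | ~P) & (~P -> (R & (S xor Q)))   (expand xor)
≡ (~(R & (S | Q) & ~(S & Q)) | ~P) & (~~P | (R & (S xor Q)))   (eliminate ->)
≡ (~(R & (S | Q) & ~(S & Q)) | ~P) & (~~P | (R & (S | Q) & ~(S & Q)))   (expand xor)
≡ (~R | ~(S | Q) | ~~(S & Q) | ~P) & (~~P | (R & (S | Q) & ~(S & Q)))   (De Morgan)
≡ (~R | (~S & ~Q) | ~~(S & Q) | ~P) & (~~P | (R & (S | Q) & ~(S & Q)))   (De Morgan)
≡ (~R | (~S & ~Q) | (S & Q) | ~P) & (~~P | (R & (S | Q) & ~(S & Q)))   (double negation)
≡ (~R | (~S & ~Q) | (S & Q) | ~P) & (P | (R & (S | Q) & ~(S & Q)))   (double negation)
≡ (~R | (~S & ~Q) | (S & Q) | ~P) & (P | (R & (S | Q) & (~S | ~Q)))   (De Morgan)
≡ (~R | ~S | S | ~P) & (~R | ~S | Q | ~P) & (~R | ~Q | S | ~P) & (~R | ~Q | Q | ~P) & (P | R) & (P | S | Q) & (P | ~S | ~Q)   (distribute | over &)
≡ (~R | ~S | Q | ~P) & (~R | ~Q | S | ~P) & (P | R) & (P | S | Q) & (P | ~S | ~Q)   (simplify)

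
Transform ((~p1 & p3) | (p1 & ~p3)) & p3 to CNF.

(~p1 | ~p3) & p3

((~p1 & p3) | (p1 & ~p3)) & p3
= (~p1 | p1) & (~p1 | ~p3) & (p3 | p1) & (p3 | ~p3) & p3   (distribute | over &)
= (~p1 | ~p3) & p3   (simplify)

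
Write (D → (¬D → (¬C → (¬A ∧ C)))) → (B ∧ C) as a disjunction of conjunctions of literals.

B ∧ C

(D → (¬D → (¬C → (¬A ∧ C)))) → (B ∧ C)
⇔ ¬(D → (¬D → (¬C → (¬A ∧ C)))) ∨ (B ∧ C)   [eliminate →]
⇔ ¬(¬D ∨ (¬D → (¬C → (¬A ∧ C)))) ∨ (B ∧ C)   [eliminate →]
⇔ ¬(¬D ∨ ¬¬D ∨ (¬C → (¬A ∧ C))) ∨ (B ∧ C)   [eliminate →]
⇔ ¬(¬D ∨ ¬¬D ∨ ¬¬C ∨ (¬A ∧ C)) ∨ (B ∧ C)   [eliminate →]
⇔ (¬¬D ∧ ¬¬¬D ∧ ¬¬¬C ∧ ¬(¬A ∧ C)) ∨ (B ∧ C)   [De Morgan]
⇔ (D ∧ ¬¬¬D ∧ ¬¬¬C ∧ ¬(¬A ∧ C)) ∨ (B ∧ C)   [double negation]
⇔ (D ∧ ¬D ∧ ¬¬¬C ∧ ¬(¬A ∧ C)) ∨ (B ∧ C)   [double negation]
⇔ (D ∧ ¬D ∧ ¬C ∧ ¬(¬A ∧ C)) ∨ (B ∧ C)   [double negation]
⇔ (D ∧ ¬D ∧ ¬C ∧ (¬¬A ∨ ¬C)) ∨ (B ∧ C)   [De Morgan]
⇔ (D ∧ ¬D ∧ ¬C ∧ (A ∨ ¬C)) ∨ (B ∧ C)   [double negation]
⇔ (D ∧ ¬D ∧ ¬C ∧ A) ∨ (D ∧ ¬D ∧ ¬C ∧ ¬C) ∨ (B ∧ C)   [distribute ∧ over ∨]
⇔ B ∧ C   [simplify]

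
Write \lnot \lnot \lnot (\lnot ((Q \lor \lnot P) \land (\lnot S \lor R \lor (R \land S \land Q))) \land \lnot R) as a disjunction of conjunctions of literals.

\lnot \lnot \lnot (\lnot ((Q \lor \lnot P) \land (\lnot S \lor R \lor (R \land S \land Q))) \land \lnot R)
≡ \lnot (\lnot ((Q \lor \lnot P) \land (\lnot S \lor R \lor (R \land S \land Q))) \land \lnot R)   [double negation]
≡ \lnot \lnot ((Q \lor \lnot P) \land (\lnot S \lor R \lor (R \land S \land Q))) \lor \lnot \lnot R   [De Morgan]
≡ ((Q \lor \lnot P) \land (\lnot S \lor R \lor (R \land S \land Q))) \lor \lnot \lnot R   [double negation]
≡ ((Q \lor \lnot P) \land (\lnot S \lor R \lor (R \land S \land Q))) \lor R   [double negation]
≡ (Q \land \lnot S) \lor (Q \land R) \lor (Q \land R \land S \land Q) \lor (\lnot P \land \lnot S) \lor (\lnot P \land R) \lor (\lnot P \land R \land S \land Q) \lor R   [distribute \land over \lor]
≡ (Q \land \lnot S) \lor (\lnot P \land \lnot S) \lor R   [simplify]

(Q \land \lnot S) \lor (\lnot P \land \lnot S) \lor R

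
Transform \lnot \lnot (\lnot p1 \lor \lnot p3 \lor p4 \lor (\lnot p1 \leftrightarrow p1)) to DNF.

\lnot \lnot (\lnot p1 \lor \lnot p3 \lor p4 \lor (\lnot p1 \leftrightarrow p1))
≡ \lnot \lnot (\lnot p1 \lor \lnot p3 \lor p4 \lor ((\lnot p1 \to p1) \land (p1 \to \lnot p1)))   — eliminate \leftrightarrow
≡ \lnot \lnot (\lnot p1 \lor \lnot p3 \lor p4 \lor ((\lnot \lnot p1 \lor p1) \land (p1 \to \lnot p1)))   — eliminate \to
≡ \lnot \lnot (\lnot p1 \lor \lnot p3 \lor p4 \lor ((\lnot \lnot p1 \lor p1) \land (\lnot p1 \lor \lnot p1)))   — eliminate \to
≡ \lnot p1 \lor \lnot p3 \lor p4 \lor ((\lnot \lnot p1 \lor p1) \land (\lnot p1 \lor \lnot p1))   — double negation
≡ \lnot p1 \lor \lnot p3 \lor p4 \lor ((p1 \lor p1) \land (\lnot p1 \lor \lnot p1))   — double negation
≡ \lnot p1 \lor \lnot p3 \lor p4 \lor (p1 \land \lnot p1) \lor (p1 \land \lnot p1) \lor (p1 \land \lnot p1) \lor (p1 \land \lnot p1)   — distribute \land over \lor
≡ \lnot p1 \lor \lnot p3 \lor p4   — simplify

\lnot p1 \lor \lnot p3 \lor p4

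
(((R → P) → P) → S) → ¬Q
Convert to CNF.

(((R → P) → P) → S) → ¬Q
⇔ ¬(((R → P) → P) → S) ∨ ¬Q   [eliminate →]
⇔ ¬(¬((R → P) → P) ∨ S) ∨ ¬Q   [eliminate →]
⇔ ¬(¬(¬(R → P) ∨ P) ∨ S) ∨ ¬Q   [eliminate →]
⇔ ¬(¬(¬(¬R ∨ P) ∨ P) ∨ S) ∨ ¬Q   [eliminate →]
⇔ (¬¬(¬(¬R ∨ P) ∨ P) ∧ ¬S) ∨ ¬Q   [De Morgan]
⇔ ((¬(¬R ∨ P) ∨ P) ∧ ¬S) ∨ ¬Q   [double negation]
⇔ (((¬¬R ∧ ¬P) ∨ P) ∧ ¬S) ∨ ¬Q   [De Morgan]
⇔ (((R ∧ ¬P) ∨ P) ∧ ¬S) ∨ ¬Q   [double negation]
⇔ (R ∨ P ∨ ¬Q) ∧ (¬P ∨ P ∨ ¬Q) ∧ (¬S ∨ ¬Q)   [distribute ∨ over ∧]
⇔ (R ∨ P ∨ ¬Q) ∧ (¬S ∨ ¬Q)   [simplify]

(R ∨ P ∨ ¬Q) ∧ (¬S ∨ ¬Q)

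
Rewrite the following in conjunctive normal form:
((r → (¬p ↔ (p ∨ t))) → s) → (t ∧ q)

(¬r ∨ p ∨ t) ∧ (¬r ∨ ¬p ∨ t) ∧ (¬r ∨ ¬p ∨ q) ∧ (¬s ∨ t) ∧ (¬s ∨ q)

((r → (¬p ↔ (p ∨ t))) → s) → (t ∧ q)
= ¬((r → (¬p ↔ (p ∨ t))) → s) ∨ (t ∧ q)   [eliminate →]
= ¬(¬(r → (¬p ↔ (p ∨ t))) ∨ s) ∨ (t ∧ q)   [eliminate →]
= ¬(¬(¬r ∨ (¬p ↔ (p ∨ t))) ∨ s) ∨ (t ∧ q)   [eliminate →]
= ¬(¬(¬r ∨ ((¬p → (p ∨ t)) ∧ ((p ∨ t) → ¬p))) ∨ s) ∨ (t ∧ q)   [eliminate ↔]
= ¬(¬(¬r ∨ ((¬¬p ∨ p ∨ t) ∧ ((p ∨ t) → ¬p))) ∨ s) ∨ (t ∧ q)   [eliminate →]
= ¬(¬(¬r ∨ ((¬¬p ∨ p ∨ t) ∧ (¬(p ∨ t) ∨ ¬p))) ∨ s) ∨ (t ∧ q)   [eliminate →]
= (¬¬(¬r ∨ ((¬¬p ∨ p ∨ t) ∧ (¬(p ∨ t) ∨ ¬p))) ∧ ¬s) ∨ (t ∧ q)   [De Morgan]
= ((¬r ∨ ((¬¬p ∨ p ∨ t) ∧ (¬(p ∨ t) ∨ ¬p))) ∧ ¬s) ∨ (t ∧ q)   [double negation]
= ((¬r ∨ ((p ∨ p ∨ t) ∧ (¬(p ∨ t) ∨ ¬p))) ∧ ¬s) ∨ (t ∧ q)   [double negation]
= ((¬r ∨ ((p ∨ p ∨ t) ∧ ((¬p ∧ ¬t) ∨ ¬p))) ∧ ¬s) ∨ (t ∧ q)   [De Morgan]
= (¬r ∨ p ∨ p ∨ t ∨ t) ∧ (¬r ∨ p ∨ p ∨ t ∨ q) ∧ (¬r ∨ ¬p ∨ ¬p ∨ t) ∧ (¬r ∨ ¬p ∨ ¬p ∨ q) ∧ (¬r ∨ ¬t ∨ ¬p ∨ t) ∧ (¬r ∨ ¬t ∨ ¬p ∨ q) ∧ (¬s ∨ t) ∧ (¬s ∨ q)   [distribute ∨ over ∧]
= (¬r ∨ p ∨ t) ∧ (¬r ∨ ¬p ∨ t) ∧ (¬r ∨ ¬p ∨ q) ∧ (¬s ∨ t) ∧ (¬s ∨ q)   [simplify]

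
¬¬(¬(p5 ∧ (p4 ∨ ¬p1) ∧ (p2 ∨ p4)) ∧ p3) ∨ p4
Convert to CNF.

¬¬(¬(p5 ∧ (p4 ∨ ¬p1) ∧ (p2 ∨ p4)) ∧ p3) ∨ p4
≡ (¬(p5 ∧ (p4 ∨ ¬p1) ∧ (p2 ∨ p4)) ∧ p3) ∨ p4   [double negation]
≡ ((¬p5 ∨ ¬(p4 ∨ ¬p1) ∨ ¬(p2 ∨ p4)) ∧ p3) ∨ p4   [De Morgan]
≡ ((¬p5 ∨ (¬p4 ∧ ¬¬p1) ∨ ¬(p2 ∨ p4)) ∧ p3) ∨ p4   [De Morgan]
≡ ((¬p5 ∨ (¬p4 ∧ p1) ∨ ¬(p2 ∨ p4)) ∧ p3) ∨ p4   [double negation]
≡ ((¬p5 ∨ (¬p4 ∧ p1) ∨ (¬p2 ∧ ¬p4)) ∧ p3) ∨ p4   [De Morgan]
≡ (¬p5 ∨ ¬p4 ∨ ¬p2 ∨ p4) ∧ (¬p5 ∨ ¬p4 ∨ ¬p4 ∨ p4) ∧ (¬p5 ∨ p1 ∨ ¬p2 ∨ p4) ∧ (¬p5 ∨ p1 ∨ ¬p4 ∨ p4) ∧ (p3 ∨ p4)   [distribute ∨ over ∧]
≡ (¬p5 ∨ p1 ∨ ¬p2 ∨ p4) ∧ (p3 ∨ p4)   [simplify]

(¬p5 ∨ p1 ∨ ¬p2 ∨ p4) ∧ (p3 ∨ p4)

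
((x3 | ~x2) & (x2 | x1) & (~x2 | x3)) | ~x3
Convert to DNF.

((x3 | ~x2) & (x2 | x1) & (~x2 | x3)) | ~x3
= (x3 & x2 & ~x2) | (x3 & x2 & x3) | (x3 & x1 & ~x2) | (x3 & x1 & x3) | (~x2 & x2 & ~x2) | (~x2 & x2 & x3) | (~x2 & x1 & ~x2) | (~x2 & x1 & x3) | ~x3
= (x3 & x2) | (x3 & x1) | (~x2 & x1) | ~x3

(x3 & x2) | (x3 & x1) | (~x2 & x1) | ~x3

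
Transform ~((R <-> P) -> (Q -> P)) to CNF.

~((R <-> P) -> (Q -> P))
⇔ ~(~(R <-> P) | (Q -> P))   (eliminate ->)
⇔ ~(~((R -> P) & (P -> R)) | (Q -> P))   (eliminate <->)
⇔ ~(~((~R | P) & (P -> R)) | (Q -> P))   (eliminate ->)
⇔ ~(~((~R | P) & (~P | R)) | (Q -> P))   (eliminate ->)
⇔ ~(~((~R | P) & (~P | R)) | ~Q | P)   (eliminate ->)
⇔ ~~((~R | P) & (~P | R)) & ~~Q & ~P   (De Morgan)
⇔ (~R | P) & (~P | R) & ~~Q & ~P   (double negation)
⇔ (~R | P) & (~P | R) & Q & ~P   (double negation)
⇔ (~R | P) & Q & ~P   (simplify)

(~R | P) & Q & ~P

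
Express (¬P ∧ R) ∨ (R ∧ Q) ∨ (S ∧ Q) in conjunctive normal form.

(¬P ∧ R) ∨ (R ∧ Q) ∨ (S ∧ Q)
≡ (¬P ∨ R ∨ S) ∧ (¬P ∨ R ∨ Q) ∧ (¬P ∨ Q ∨ S) ∧ (¬P ∨ Q ∨ Q) ∧ (R ∨ R ∨ S) ∧ (R ∨ R ∨ Q) ∧ (R ∨ Q ∨ S) ∧ (R ∨ Q ∨ Q)   — distribute ∨ over ∧
≡ (¬P ∨ Q) ∧ (R ∨ S) ∧ (R ∨ Q)   — simplify

(¬P ∨ Q) ∧ (R ∨ S) ∧ (R ∨ Q)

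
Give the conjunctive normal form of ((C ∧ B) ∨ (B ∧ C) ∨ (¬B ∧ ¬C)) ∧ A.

((C ∧ B) ∨ (B ∧ C) ∨ (¬B ∧ ¬C)) ∧ A
≡ (C ∨ B ∨ ¬B) ∧ (C ∨ B ∨ ¬C) ∧ (C ∨ C ∨ ¬B) ∧ (C ∨ C ∨ ¬C) ∧ (B ∨ B ∨ ¬B) ∧ (B ∨ B ∨ ¬C) ∧ (B ∨ C ∨ ¬B) ∧ (B ∨ C ∨ ¬C) ∧ A
≡ (C ∨ ¬B) ∧ (B ∨ ¬C) ∧ A

(C ∨ ¬B) ∧ (B ∨ ¬C) ∧ A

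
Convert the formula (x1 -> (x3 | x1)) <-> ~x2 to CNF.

(x1 -> (x3 | x1)) <-> ~x2
⇔ ((x1 -> (x3 | x1)) -> ~x2) & (~x2 -> (x1 -> (x3 | x1)))   [eliminate <->]
⇔ (~(x1 -> (x3 | x1)) | ~x2) & (~x2 -> (x1 -> (x3 | x1)))   [eliminate ->]
⇔ (~(~x1 | x3 | x1) | ~x2) & (~x2 -> (x1 -> (x3 | x1)))   [eliminate ->]
⇔ (~(~x1 | x3 | x1) | ~x2) & (~~x2 | (x1 -> (x3 | x1)))   [eliminate ->]
⇔ (~(~x1 | x3 | x1) | ~x2) & (~~x2 | ~x1 | x3 | x1)   [eliminate ->]
⇔ ((~~x1 & ~x3 & ~x1) | ~x2) & (~~x2 | ~x1 | x3 | x1)   [De Morgan]
⇔ ((x1 & ~x3 & ~x1) | ~x2) & (~~x2 | ~x1 | x3 | x1)   [double negation]
⇔ ((x1 & ~x3 & ~x1) | ~x2) & (x2 | ~x1 | x3 | x1)   [double negation]
⇔ (x1 | ~x2) & (~x3 | ~x2) & (~x1 | ~x2) & (x2 | ~x1 | x3 | x1)   [distribute | over &]
⇔ (x1 | ~x2) & (~x3 | ~x2) & (~x1 | ~x2)   [simplify]

(x1 | ~x2) & (~x3 | ~x2) & (~x1 | ~x2)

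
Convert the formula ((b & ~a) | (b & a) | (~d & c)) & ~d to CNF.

((b & ~a) | (b & a) | (~d & c)) & ~d
⇔ (b | b | ~d) & (b | b | c) & (b | a | ~d) & (b | a | c) & (~a | b | ~d) & (~a | b | c) & (~a | a | ~d) & (~a | a | c) & ~d
⇔ (b | c) & ~d

(b | c) & ~d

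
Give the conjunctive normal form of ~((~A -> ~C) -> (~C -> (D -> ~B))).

~((~A -> ~C) -> (~C -> (D -> ~B)))
≡ ~(~(~A -> ~C) | (~C -> (D -> ~B)))
≡ ~(~(~~A | ~C) | (~C -> (D -> ~B)))
≡ ~(~(~~A | ~C) | ~~C | (D -> ~B))
≡ ~(~(~~A | ~C) | ~~C | ~D | ~B)
≡ ~~(~~A | ~C) & ~~~C & ~~D & ~~B
≡ (~~A | ~C) & ~~~C & ~~D & ~~B
≡ (A | ~C) & ~~~C & ~~D & ~~B
≡ (A | ~C) & ~C & ~~D & ~~B
≡ (A | ~C) & ~C & D & ~~B
≡ (A | ~C) & ~C & D & B
≡ ~C & D & B

~C & D & B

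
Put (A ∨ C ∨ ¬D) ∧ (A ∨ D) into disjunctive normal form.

(A ∨ C ∨ ¬D) ∧ (A ∨ D)
≡ (A ∧ A) ∨ (A ∧ D) ∨ (C ∧ A) ∨ (C ∧ D) ∨ (¬D ∧ A) ∨ (¬D ∧ D)   — distribute ∧ over ∨
≡ A ∨ (C ∧ D)   — simplify

A ∨ (C ∧ D)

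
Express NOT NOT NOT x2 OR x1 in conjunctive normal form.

NOT x2 OR x1

NOT NOT NOT x2 OR x1
= NOT x2 OR x1   [double negation]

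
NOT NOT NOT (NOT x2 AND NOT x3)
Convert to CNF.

x2 OR x3

NOT NOT NOT (NOT x2 AND NOT x3)
= NOT (NOT x2 AND NOT x3)   (double negation)
= NOT NOT x2 OR NOT NOT x3   (De Morgan)
= x2 OR NOT NOT x3   (double negation)
= x2 OR x3   (double negation)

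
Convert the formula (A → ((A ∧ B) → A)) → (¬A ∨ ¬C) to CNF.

¬A ∨ ¬C

(A → ((A ∧ B) → A)) → (¬A ∨ ¬C)
≡ ¬(A → ((A ∧ B) → A)) ∨ ¬A ∨ ¬C   (eliminate →)
≡ ¬(¬A ∨ ((A ∧ B) → A)) ∨ ¬A ∨ ¬C   (eliminate →)
≡ ¬(¬A ∨ ¬(A ∧ B) ∨ A) ∨ ¬A ∨ ¬C   (eliminate →)
≡ (¬¬A ∧ ¬¬(A ∧ B) ∧ ¬A) ∨ ¬A ∨ ¬C   (De Morgan)
≡ (A ∧ ¬¬(A ∧ B) ∧ ¬A) ∨ ¬A ∨ ¬C   (double negation)
≡ (A ∧ A ∧ B ∧ ¬A) ∨ ¬A ∨ ¬C   (double negation)
≡ (A ∨ ¬A ∨ ¬C) ∧ (A ∨ ¬A ∨ ¬C) ∧ (B ∨ ¬A ∨ ¬C) ∧ (¬A ∨ ¬A ∨ ¬C)   (distribute ∨ over ∧)
≡ ¬A ∨ ¬C   (simplify)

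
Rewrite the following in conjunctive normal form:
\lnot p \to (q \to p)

p \lor \lnot q

\lnot p \to (q \to p)
≡ \lnot \lnot p \lor (q \to p)   — eliminate \to
≡ \lnot \lnot p \lor \lnot q \lor p   — eliminate \to
≡ p \lor \lnot q \lor p   — double negation
≡ p \lor \lnot q   — simplify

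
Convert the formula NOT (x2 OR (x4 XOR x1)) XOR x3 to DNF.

(NOT x2 AND NOT x4 AND NOT x1 AND NOT x3) OR (NOT x2 AND x1 AND x4 AND NOT x3) OR (x2 AND x3) OR (x4 AND NOT x1 AND x3) OR (NOT x4 AND x1 AND x3)

NOT (x2 OR (x4 XOR x1)) XOR x3
≡ (NOT (x2 OR (x4 XOR x1)) AND NOT x3) OR (NOT NOT (x2 OR (x4 XOR x1)) AND x3)
≡ (NOT (x2 OR (x4 AND NOT x1) OR (NOT x4 AND x1)) AND NOT x3) OR (NOT NOT (x2 OR (x4 XOR x1)) AND x3)
≡ (NOT (x2 OR (x4 AND NOT x1) OR (NOT x4 AND x1)) AND NOT x3) OR (NOT NOT (x2 OR (x4 AND NOT x1) OR (NOT x4 AND x1)) AND x3)
≡ (NOT x2 AND NOT (x4 AND NOT x1) AND NOT (NOT x4 AND x1) AND NOT x3) OR (NOT NOT (x2 OR (x4 AND NOT x1) OR (NOT x4 AND x1)) AND x3)
≡ (NOT x2 AND (NOT x4 OR NOT NOT x1) AND NOT (NOT x4 AND x1) AND NOT x3) OR (NOT NOT (x2 OR (x4 AND NOT x1) OR (NOT x4 AND x1)) AND x3)
≡ (NOT x2 AND (NOT x4 OR x1) AND NOT (NOT x4 AND x1) AND NOT x3) OR (NOT NOT (x2 OR (x4 AND NOT x1) OR (NOT x4 AND x1)) AND x3)
≡ (NOT x2 AND (NOT x4 OR x1) AND (NOT NOT x4 OR NOT x1) AND NOT x3) OR (NOT NOT (x2 OR (x4 AND NOT x1) OR (NOT x4 AND x1)) AND x3)
≡ (NOT x2 AND (NOT x4 OR x1) AND (x4 OR NOT x1) AND NOT x3) OR (NOT NOT (x2 OR (x4 AND NOT x1) OR (NOT x4 AND x1)) AND x3)
≡ (NOT x2 AND (NOT x4 OR x1) AND (x4 OR NOT x1) AND NOT x3) OR ((x2 OR (x4 AND NOT x1) OR (NOT x4 AND x1)) AND x3)
≡ (NOT x2 AND NOT x4 AND x4 AND NOT x3) OR (NOT x2 AND NOT x4 AND NOT x1 AND NOT x3) OR (NOT x2 AND x1 AND x4 AND NOT x3) OR (NOT x2 AND x1 AND NOT x1 AND NOT x3) OR (x2 AND x3) OR (x4 AND NOT x1 AND x3) OR (NOT x4 AND x1 AND x3)
≡ (NOT x2 AND NOT x4 AND NOT x1 AND NOT x3) OR (NOT x2 AND x1 AND x4 AND NOT x3) OR (x2 AND x3) OR (x4 AND NOT x1 AND x3) OR (NOT x4 AND x1 AND x3)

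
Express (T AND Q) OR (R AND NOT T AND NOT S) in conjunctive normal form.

(T AND Q) OR (R AND NOT T AND NOT S)
⇔ (T OR R) AND (T OR NOT T) AND (T OR NOT S) AND (Q OR R) AND (Q OR NOT T) AND (Q OR NOT S)
⇔ (T OR R) AND (T OR NOT S) AND (Q OR R) AND (Q OR NOT T) AND (Q OR NOT S)

(T OR R) AND (T OR NOT S) AND (Q OR R) AND (Q OR NOT T) AND (Q OR NOT S)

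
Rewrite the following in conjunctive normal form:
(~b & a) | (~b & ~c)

~b & (a | ~c)

(~b & a) | (~b & ~c)
≡ (~b | ~b) & (~b | ~c) & (a | ~b) & (a | ~c)
≡ ~b & (a | ~c)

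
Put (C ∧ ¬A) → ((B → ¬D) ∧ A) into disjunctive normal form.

¬C ∨ A

(C ∧ ¬A) → ((B → ¬D) ∧ A)
⇔ ¬(C ∧ ¬A) ∨ ((B → ¬D) ∧ A)   [eliminate →]
⇔ ¬(C ∧ ¬A) ∨ ((¬B ∨ ¬D) ∧ A)   [eliminate →]
⇔ ¬C ∨ ¬¬A ∨ ((¬B ∨ ¬D) ∧ A)   [De Morgan]
⇔ ¬C ∨ A ∨ ((¬B ∨ ¬D) ∧ A)   [double negation]
⇔ ¬C ∨ A ∨ (¬B ∧ A) ∨ (¬D ∧ A)   [distribute ∧ over ∨]
⇔ ¬C ∨ A   [simplify]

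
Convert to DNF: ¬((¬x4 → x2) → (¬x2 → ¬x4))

x4 ∧ ¬x2

¬((¬x4 → x2) → (¬x2 → ¬x4))
⇔ ¬(¬(¬x4 → x2) ∨ (¬x2 → ¬x4))   (eliminate →)
⇔ ¬(¬(¬¬x4 ∨ x2) ∨ (¬x2 → ¬x4))   (eliminate →)
⇔ ¬(¬(¬¬x4 ∨ x2) ∨ ¬¬x2 ∨ ¬x4)   (eliminate →)
⇔ ¬¬(¬¬x4 ∨ x2) ∧ ¬¬¬x2 ∧ ¬¬x4   (De Morgan)
⇔ (¬¬x4 ∨ x2) ∧ ¬¬¬x2 ∧ ¬¬x4   (double negation)
⇔ (x4 ∨ x2) ∧ ¬¬¬x2 ∧ ¬¬x4   (double negation)
⇔ (x4 ∨ x2) ∧ ¬x2 ∧ ¬¬x4   (double negation)
⇔ (x4 ∨ x2) ∧ ¬x2 ∧ x4   (double negation)
⇔ x4 ∧ ¬x2 ∧ x4 ∨ x2 ∧ ¬x2 ∧ x4   (distribute ∧ over ∨)
⇔ x4 ∧ ¬x2   (simplify)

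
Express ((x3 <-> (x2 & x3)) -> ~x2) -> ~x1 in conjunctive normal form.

((x3 <-> (x2 & x3)) -> ~x2) -> ~x1
⇔ ~((x3 <-> (x2 & x3)) -> ~x2) | ~x1   [eliminate ->]
⇔ ~(~(x3 <-> (x2 & x3)) | ~x2) | ~x1   [eliminate ->]
⇔ ~(~((x3 -> (x2 & x3)) & ((x2 & x3) -> x3)) | ~x2) | ~x1   [eliminate <->]
⇔ ~(~((~x3 | (x2 & x3)) & ((x2 & x3) -> x3)) | ~x2) | ~x1   [eliminate ->]
⇔ ~(~((~x3 | (x2 & x3)) & (~(x2 & x3) | x3)) | ~x2) | ~x1   [eliminate ->]
⇔ (~~((~x3 | (x2 & x3)) & (~(x2 & x3) | x3)) & ~~x2) | ~x1   [De Morgan]
⇔ ((~x3 | (x2 & x3)) & (~(x2 & x3) | x3) & ~~x2) | ~x1   [double negation]
⇔ ((~x3 | (x2 & x3)) & (~x2 | ~x3 | x3) & ~~x2) | ~x1   [De Morgan]
⇔ ((~x3 | (x2 & x3)) & (~x2 | ~x3 | x3) & x2) | ~x1   [double negation]
⇔ (~x3 | x2 | ~x1) & (~x3 | x3 | ~x1) & (~x2 | ~x3 | x3 | ~x1) & (x2 | ~x1)   [distribute | over &]
⇔ x2 | ~x1   [simplify]

x2 | ~x1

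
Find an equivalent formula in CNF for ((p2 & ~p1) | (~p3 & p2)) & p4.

((p2 & ~p1) | (~p3 & p2)) & p4
⇔ (p2 | ~p3) & (p2 | p2) & (~p1 | ~p3) & (~p1 | p2) & p4   — distribute | over &
⇔ p2 & (~p1 | ~p3) & p4   — simplify

p2 & (~p1 | ~p3) & p4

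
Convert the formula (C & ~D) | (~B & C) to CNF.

(C & ~D) | (~B & C)
≡ (C | ~B) & (C | C) & (~D | ~B) & (~D | C)   [distribute | over &]
≡ C & (~D | ~B)   [simplify]

C & (~D | ~B)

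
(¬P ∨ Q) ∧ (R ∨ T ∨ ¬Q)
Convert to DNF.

(¬P ∨ Q) ∧ (R ∨ T ∨ ¬Q)
= (¬P ∧ R) ∨ (¬P ∧ T) ∨ (¬P ∧ ¬Q) ∨ (Q ∧ R) ∨ (Q ∧ T) ∨ (Q ∧ ¬Q)   — distribute ∧ over ∨
= (¬P ∧ R) ∨ (¬P ∧ T) ∨ (¬P ∧ ¬Q) ∨ (Q ∧ R) ∨ (Q ∧ T)   — simplify

(¬P ∧ R) ∨ (¬P ∧ T) ∨ (¬P ∧ ¬Q) ∨ (Q ∧ R) ∨ (Q ∧ T)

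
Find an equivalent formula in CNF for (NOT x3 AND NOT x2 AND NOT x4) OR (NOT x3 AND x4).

NOT x3 AND (NOT x2 OR x4)

(NOT x3 AND NOT x2 AND NOT x4) OR (NOT x3 AND x4)
≡ (NOT x3 OR NOT x3) AND (NOT x3 OR x4) AND (NOT x2 OR NOT x3) AND (NOT x2 OR x4) AND (NOT x4 OR NOT x3) AND (NOT x4 OR x4)   [distribute OR over AND]
≡ NOT x3 AND (NOT x2 OR x4)   [simplify]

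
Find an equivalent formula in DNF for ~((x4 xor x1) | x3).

~((x4 xor x1) | x3)
⇔ ~((x4 & ~x1) | (~x4 & x1) | x3)   (expand xor)
⇔ ~(x4 & ~x1) & ~(~x4 & x1) & ~x3   (De Morgan)
⇔ (~x4 | ~~x1) & ~(~x4 & x1) & ~x3   (De Morgan)
⇔ (~x4 | x1) & ~(~x4 & x1) & ~x3   (double negation)
⇔ (~x4 | x1) & (~~x4 | ~x1) & ~x3   (De Morgan)
⇔ (~x4 | x1) & (x4 | ~x1) & ~x3   (double negation)
⇔ (~x4 & x4 & ~x3) | (~x4 & ~x1 & ~x3) | (x1 & x4 & ~x3) | (x1 & ~x1 & ~x3)   (distribute & over |)
⇔ (~x4 & ~x1 & ~x3) | (x1 & x4 & ~x3)   (simplify)

(~x4 & ~x1 & ~x3) | (x1 & x4 & ~x3)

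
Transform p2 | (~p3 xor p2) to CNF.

p2 | (~p3 xor p2)
≡ p2 | ((~p3 | p2) & ~(~p3 & p2))   [expand xor]
≡ p2 | ((~p3 | p2) & (~~p3 | ~p2))   [De Morgan]
≡ p2 | ((~p3 | p2) & (p3 | ~p2))   [double negation]
≡ (p2 | ~p3 | p2) & (p2 | p3 | ~p2)   [distribute | over &]
≡ p2 | ~p3   [simplify]

p2 | ~p3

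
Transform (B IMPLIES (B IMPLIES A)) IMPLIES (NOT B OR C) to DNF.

(B IMPLIES (B IMPLIES A)) IMPLIES (NOT B OR C)
≡ NOT (B IMPLIES (B IMPLIES A)) OR NOT B OR C   — eliminate IMPLIES
≡ NOT (NOT B OR (B IMPLIES A)) OR NOT B OR C   — eliminate IMPLIES
≡ NOT (NOT B OR NOT B OR A) OR NOT B OR C   — eliminate IMPLIES
≡ (NOT NOT B AND NOT NOT B AND NOT A) OR NOT B OR C   — De Morgan
≡ (B AND NOT NOT B AND NOT A) OR NOT B OR C   — double negation
≡ (B AND B AND NOT A) OR NOT B OR C   — double negation
≡ (B AND NOT A) OR NOT B OR C   — simplify

(B AND NOT A) OR NOT B OR C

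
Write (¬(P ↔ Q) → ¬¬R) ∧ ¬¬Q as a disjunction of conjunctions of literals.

(Q ∧ P) ∨ (R ∧ Q)

(¬(P ↔ Q) → ¬¬R) ∧ ¬¬Q
⇔ (¬¬(P ↔ Q) ∨ ¬¬R) ∧ ¬¬Q   [eliminate →]
⇔ (¬¬((P → Q) ∧ (Q → P)) ∨ ¬¬R) ∧ ¬¬Q   [eliminate ↔]
⇔ (¬¬((¬P ∨ Q) ∧ (Q → P)) ∨ ¬¬R) ∧ ¬¬Q   [eliminate →]
⇔ (¬¬((¬P ∨ Q) ∧ (¬Q ∨ P)) ∨ ¬¬R) ∧ ¬¬Q   [eliminate →]
⇔ (((¬P ∨ Q) ∧ (¬Q ∨ P)) ∨ ¬¬R) ∧ ¬¬Q   [double negation]
⇔ (((¬P ∨ Q) ∧ (¬Q ∨ P)) ∨ R) ∧ ¬¬Q   [double negation]
⇔ (((¬P ∨ Q) ∧ (¬Q ∨ P)) ∨ R) ∧ Q   [double negation]
⇔ (¬P ∧ ¬Q ∧ Q) ∨ (¬P ∧ P ∧ Q) ∨ (Q ∧ ¬Q ∧ Q) ∨ (Q ∧ P ∧ Q) ∨ (R ∧ Q)   [distribute ∧ over ∨]
⇔ (Q ∧ P) ∨ (R ∧ Q)   [simplify]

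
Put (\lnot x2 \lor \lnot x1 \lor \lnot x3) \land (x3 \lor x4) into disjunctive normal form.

(\lnot x2 \lor \lnot x1 \lor \lnot x3) \land (x3 \lor x4)
= (\lnot x2 \land x3) \lor (\lnot x2 \land x4) \lor (\lnot x1 \land x3) \lor (\lnot x1 \land x4) \lor (\lnot x3 \land x3) \lor (\lnot x3 \land x4)   [distribute \land over \lor]
= (\lnot x2 \land x3) \lor (\lnot x2 \land x4) \lor (\lnot x1 \land x3) \lor (\lnot x1 \land x4) \lor (\lnot x3 \land x4)   [simplify]

(\lnot x2 \land x3) \lor (\lnot x2 \land x4) \lor (\lnot x1 \land x3) \lor (\lnot x1 \land x4) \lor (\lnot x3 \land x4)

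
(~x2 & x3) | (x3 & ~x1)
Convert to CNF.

(~x2 | ~x1) & x3

(~x2 & x3) | (x3 & ~x1)
⇔ (~x2 | x3) & (~x2 | ~x1) & (x3 | x3) & (x3 | ~x1)   — distribute | over &
⇔ (~x2 | ~x1) & x3   — simplify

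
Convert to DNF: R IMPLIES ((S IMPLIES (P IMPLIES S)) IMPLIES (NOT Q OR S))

R IMPLIES ((S IMPLIES (P IMPLIES S)) IMPLIES (NOT Q OR S))
≡ NOT R OR ((S IMPLIES (P IMPLIES S)) IMPLIES (NOT Q OR S))   [eliminate IMPLIES]
≡ NOT R OR NOT (S IMPLIES (P IMPLIES S)) OR NOT Q OR S   [eliminate IMPLIES]
≡ NOT R OR NOT (NOT S OR (P IMPLIES S)) OR NOT Q OR S   [eliminate IMPLIES]
≡ NOT R OR NOT (NOT S OR NOT P OR S) OR NOT Q OR S   [eliminate IMPLIES]
≡ NOT R OR (NOT NOT S AND NOT NOT P AND NOT S) OR NOT Q OR S   [De Morgan]
≡ NOT R OR (S AND NOT NOT P AND NOT S) OR NOT Q OR S   [double negation]
≡ NOT R OR (S AND P AND NOT S) OR NOT Q OR S   [double negation]
≡ NOT R OR NOT Q OR S   [simplify]

NOT R OR NOT Q OR S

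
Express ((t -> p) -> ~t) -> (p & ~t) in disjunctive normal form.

((t -> p) -> ~t) -> (p & ~t)
⇔ ~((t -> p) -> ~t) | (p & ~t)   (eliminate ->)
⇔ ~(~(t -> p) | ~t) | (p & ~t)   (eliminate ->)
⇔ ~(~(~t | p) | ~t) | (p & ~t)   (eliminate ->)
⇔ (~~(~t | p) & ~~t) | (p & ~t)   (De Morgan)
⇔ ((~t | p) & ~~t) | (p & ~t)   (double negation)
⇔ ((~t | p) & t) | (p & ~t)   (double negation)
⇔ (~t & t) | (p & t) | (p & ~t)   (distribute & over |)
⇔ (p & t) | (p & ~t)   (simplify)

(p & t) | (p & ~t)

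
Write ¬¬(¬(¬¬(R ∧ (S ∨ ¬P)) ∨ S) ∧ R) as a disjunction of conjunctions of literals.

¬S ∧ P ∧ R

¬¬(¬(¬¬(R ∧ (S ∨ ¬P)) ∨ S) ∧ R)
≡ ¬(¬¬(R ∧ (S ∨ ¬P)) ∨ S) ∧ R   [double negation]
≡ ¬¬¬(R ∧ (S ∨ ¬P)) ∧ ¬S ∧ R   [De Morgan]
≡ ¬(R ∧ (S ∨ ¬P)) ∧ ¬S ∧ R   [double negation]
≡ (¬R ∨ ¬(S ∨ ¬P)) ∧ ¬S ∧ R   [De Morgan]
≡ (¬R ∨ (¬S ∧ ¬¬P)) ∧ ¬S ∧ R   [De Morgan]
≡ (¬R ∨ (¬S ∧ P)) ∧ ¬S ∧ R   [double negation]
≡ (¬R ∧ ¬S ∧ R) ∨ (¬S ∧ P ∧ ¬S ∧ R)   [distribute ∧ over ∨]
≡ ¬S ∧ P ∧ R   [simplify]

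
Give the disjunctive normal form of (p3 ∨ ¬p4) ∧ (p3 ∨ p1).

p3 ∨ ¬p4 ∧ p1

(p3 ∨ ¬p4) ∧ (p3 ∨ p1)
⇔ p3 ∧ p3 ∨ p3 ∧ p1 ∨ ¬p4 ∧ p3 ∨ ¬p4 ∧ p1   [distribute ∧ over ∨]
⇔ p3 ∨ ¬p4 ∧ p1   [simplify]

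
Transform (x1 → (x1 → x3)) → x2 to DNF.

(x1 → (x1 → x3)) → x2
⇔ ¬(x1 → (x1 → x3)) ∨ x2   (eliminate →)
⇔ ¬(¬x1 ∨ (x1 → x3)) ∨ x2   (eliminate →)
⇔ ¬(¬x1 ∨ ¬x1 ∨ x3) ∨ x2   (eliminate →)
⇔ ¬¬x1 ∧ ¬¬x1 ∧ ¬x3 ∨ x2   (De Morgan)
⇔ x1 ∧ ¬¬x1 ∧ ¬x3 ∨ x2   (double negation)
⇔ x1 ∧ x1 ∧ ¬x3 ∨ x2   (double negation)
⇔ x1 ∧ ¬x3 ∨ x2   (simplify)

x1 ∧ ¬x3 ∨ x2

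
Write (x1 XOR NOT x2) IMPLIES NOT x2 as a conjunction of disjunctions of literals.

NOT x1 OR NOT x2

(x1 XOR NOT x2) IMPLIES NOT x2
≡ NOT (x1 XOR NOT x2) OR NOT x2   [eliminate IMPLIES]
≡ NOT ((x1 OR NOT x2) AND NOT (x1 AND NOT x2)) OR NOT x2   [expand XOR]
≡ NOT (x1 OR NOT x2) OR NOT NOT (x1 AND NOT x2) OR NOT x2   [De Morgan]
≡ (NOT x1 AND NOT NOT x2) OR NOT NOT (x1 AND NOT x2) OR NOT x2   [De Morgan]
≡ (NOT x1 AND x2) OR NOT NOT (x1 AND NOT x2) OR NOT x2   [double negation]
≡ (NOT x1 AND x2) OR (x1 AND NOT x2) OR NOT x2   [double negation]
≡ (NOT x1 OR x1 OR NOT x2) AND (NOT x1 OR NOT x2 OR NOT x2) AND (x2 OR x1 OR NOT x2) AND (x2 OR NOT x2 OR NOT x2)   [distribute OR over AND]
≡ NOT x1 OR NOT x2   [simplify]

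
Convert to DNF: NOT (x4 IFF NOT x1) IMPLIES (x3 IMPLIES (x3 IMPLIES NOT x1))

(NOT x4 AND x1) OR NOT x3 OR NOT x1

NOT (x4 IFF NOT x1) IMPLIES (x3 IMPLIES (x3 IMPLIES NOT x1))
= NOT NOT (x4 IFF NOT x1) OR (x3 IMPLIES (x3 IMPLIES NOT x1))
= NOT NOT ((x4 IMPLIES NOT x1) AND (NOT x1 IMPLIES x4)) OR (x3 IMPLIES (x3 IMPLIES NOT x1))
= NOT NOT ((NOT x4 OR NOT x1) AND (NOT x1 IMPLIES x4)) OR (x3 IMPLIES (x3 IMPLIES NOT x1))
= NOT NOT ((NOT x4 OR NOT x1) AND (NOT NOT x1 OR x4)) OR (x3 IMPLIES (x3 IMPLIES NOT x1))
= NOT NOT ((NOT x4 OR NOT x1) AND (NOT NOT x1 OR x4)) OR NOT x3 OR (x3 IMPLIES NOT x1)
= NOT NOT ((NOT x4 OR NOT x1) AND (NOT NOT x1 OR x4)) OR NOT x3 OR NOT x3 OR NOT x1
= ((NOT x4 OR NOT x1) AND (NOT NOT x1 OR x4)) OR NOT x3 OR NOT x3 OR NOT x1
= ((NOT x4 OR NOT x1) AND (x1 OR x4)) OR NOT x3 OR NOT x3 OR NOT x1
= (NOT x4 AND x1) OR (NOT x4 AND x4) OR (NOT x1 AND x1) OR (NOT x1 AND x4) OR NOT x3 OR NOT x3 OR NOT x1
= (NOT x4 AND x1) OR NOT x3 OR NOT x1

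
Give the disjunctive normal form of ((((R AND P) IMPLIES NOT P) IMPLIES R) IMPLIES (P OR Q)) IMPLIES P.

((((R AND P) IMPLIES NOT P) IMPLIES R) IMPLIES (P OR Q)) IMPLIES P
⇔ NOT ((((R AND P) IMPLIES NOT P) IMPLIES R) IMPLIES (P OR Q)) OR P   [eliminate IMPLIES]
⇔ NOT (NOT (((R AND P) IMPLIES NOT P) IMPLIES R) OR P OR Q) OR P   [eliminate IMPLIES]
⇔ NOT (NOT (NOT ((R AND P) IMPLIES NOT P) OR R) OR P OR Q) OR P   [eliminate IMPLIES]
⇔ NOT (NOT (NOT (NOT (R AND P) OR NOT P) OR R) OR P OR Q) OR P   [eliminate IMPLIES]
⇔ (NOT NOT (NOT (NOT (R AND P) OR NOT P) OR R) AND NOT P AND NOT Q) OR P   [De Morgan]
⇔ ((NOT (NOT (R AND P) OR NOT P) OR R) AND NOT P AND NOT Q) OR P   [double negation]
⇔ (((NOT NOT (R AND P) AND NOT NOT P) OR R) AND NOT P AND NOT Q) OR P   [De Morgan]
⇔ (((R AND P AND NOT NOT P) OR R) AND NOT P AND NOT Q) OR P   [double negation]
⇔ (((R AND P AND P) OR R) AND NOT P AND NOT Q) OR P   [double negation]
⇔ (R AND P AND P AND NOT P AND NOT Q) OR (R AND NOT P AND NOT Q) OR P   [distribute AND over OR]
⇔ (R AND NOT P AND NOT Q) OR P   [simplify]

(R AND NOT P AND NOT Q) OR P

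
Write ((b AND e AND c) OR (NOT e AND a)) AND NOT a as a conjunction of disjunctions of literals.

((b AND e AND c) OR (NOT e AND a)) AND NOT a
≡ (b OR NOT e) AND (b OR a) AND (e OR NOT e) AND (e OR a) AND (c OR NOT e) AND (c OR a) AND NOT a   — distribute OR over AND
≡ (b OR NOT e) AND (b OR a) AND (e OR a) AND (c OR NOT e) AND (c OR a) AND NOT a   — simplify

(b OR NOT e) AND (b OR a) AND (e OR a) AND (c OR NOT e) AND (c OR a) AND NOT a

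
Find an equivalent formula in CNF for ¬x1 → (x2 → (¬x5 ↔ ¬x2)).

¬x1 → (x2 → (¬x5 ↔ ¬x2))
≡ ¬¬x1 ∨ (x2 → (¬x5 ↔ ¬x2))   (eliminate →)
≡ ¬¬x1 ∨ ¬x2 ∨ (¬x5 ↔ ¬x2)   (eliminate →)
≡ ¬¬x1 ∨ ¬x2 ∨ ((¬x5 → ¬x2) ∧ (¬x2 → ¬x5))   (eliminate ↔)
≡ ¬¬x1 ∨ ¬x2 ∨ ((¬¬x5 ∨ ¬x2) ∧ (¬x2 → ¬x5))   (eliminate →)
≡ ¬¬x1 ∨ ¬x2 ∨ ((¬¬x5 ∨ ¬x2) ∧ (¬¬x2 ∨ ¬x5))   (eliminate →)
≡ x1 ∨ ¬x2 ∨ ((¬¬x5 ∨ ¬x2) ∧ (¬¬x2 ∨ ¬x5))   (double negation)
≡ x1 ∨ ¬x2 ∨ ((x5 ∨ ¬x2) ∧ (¬¬x2 ∨ ¬x5))   (double negation)
≡ x1 ∨ ¬x2 ∨ ((x5 ∨ ¬x2) ∧ (x2 ∨ ¬x5))   (double negation)
≡ (x1 ∨ ¬x2 ∨ x5 ∨ ¬x2) ∧ (x1 ∨ ¬x2 ∨ x2 ∨ ¬x5)   (distribute ∨ over ∧)
≡ x1 ∨ ¬x2 ∨ x5   (simplify)

x1 ∨ ¬x2 ∨ x5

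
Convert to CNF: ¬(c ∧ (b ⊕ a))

¬(c ∧ (b ⊕ a))
= ¬(c ∧ (b ∨ a) ∧ ¬(b ∧ a))   — expand ⊕
= ¬c ∨ ¬(b ∨ a) ∨ ¬¬(b ∧ a)   — De Morgan
= ¬c ∨ (¬b ∧ ¬a) ∨ ¬¬(b ∧ a)   — De Morgan
= ¬c ∨ (¬b ∧ ¬a) ∨ (b ∧ a)   — double negation
= (¬c ∨ ¬b ∨ b) ∧ (¬c ∨ ¬b ∨ a) ∧ (¬c ∨ ¬a ∨ b) ∧ (¬c ∨ ¬a ∨ a)   — distribute ∨ over ∧
= (¬c ∨ ¬b ∨ a) ∧ (¬c ∨ ¬a ∨ b)   — simplify

(¬c ∨ ¬b ∨ a) ∧ (¬c ∨ ¬a ∨ b)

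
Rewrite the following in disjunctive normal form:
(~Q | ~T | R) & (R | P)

(~Q & P) | (~T & P) | R

(~Q | ~T | R) & (R | P)
≡ (~Q & R) | (~Q & P) | (~T & R) | (~T & P) | (R & R) | (R & P)
≡ (~Q & P) | (~T & P) | R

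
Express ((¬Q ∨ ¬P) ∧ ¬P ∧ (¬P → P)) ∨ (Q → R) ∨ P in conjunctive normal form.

((¬Q ∨ ¬P) ∧ ¬P ∧ (¬P → P)) ∨ (Q → R) ∨ P
= ((¬Q ∨ ¬P) ∧ ¬P ∧ (¬¬P ∨ P)) ∨ (Q → R) ∨ P   [eliminate →]
= ((¬Q ∨ ¬P) ∧ ¬P ∧ (¬¬P ∨ P)) ∨ ¬Q ∨ R ∨ P   [eliminate →]
= ((¬Q ∨ ¬P) ∧ ¬P ∧ (P ∨ P)) ∨ ¬Q ∨ R ∨ P   [double negation]
= (¬Q ∨ ¬P ∨ ¬Q ∨ R ∨ P) ∧ (¬P ∨ ¬Q ∨ R ∨ P) ∧ (P ∨ P ∨ ¬Q ∨ R ∨ P)   [distribute ∨ over ∧]
= P ∨ ¬Q ∨ R   [simplify]

P ∨ ¬Q ∨ R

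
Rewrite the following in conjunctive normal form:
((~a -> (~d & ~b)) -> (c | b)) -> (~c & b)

(a | ~d | b) & ~c

((~a -> (~d & ~b)) -> (c | b)) -> (~c & b)
⇔ ~((~a -> (~d & ~b)) -> (c | b)) | (~c & b)   [eliminate ->]
⇔ ~(~(~a -> (~d & ~b)) | c | b) | (~c & b)   [eliminate ->]
⇔ ~(~(~~a | (~d & ~b)) | c | b) | (~c & b)   [eliminate ->]
⇔ (~~(~~a | (~d & ~b)) & ~c & ~b) | (~c & b)   [De Morgan]
⇔ ((~~a | (~d & ~b)) & ~c & ~b) | (~c & b)   [double negation]
⇔ ((a | (~d & ~b)) & ~c & ~b) | (~c & b)   [double negation]
⇔ (a | ~d | ~c) & (a | ~d | b) & (a | ~b | ~c) & (a | ~b | b) & (~c | ~c) & (~c | b) & (~b | ~c) & (~b | b)   [distribute | over &]
⇔ (a | ~d | b) & ~c   [simplify]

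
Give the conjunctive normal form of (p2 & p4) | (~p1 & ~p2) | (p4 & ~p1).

(p2 & p4) | (~p1 & ~p2) | (p4 & ~p1)
≡ (p2 | ~p1 | p4) & (p2 | ~p1 | ~p1) & (p2 | ~p2 | p4) & (p2 | ~p2 | ~p1) & (p4 | ~p1 | p4) & (p4 | ~p1 | ~p1) & (p4 | ~p2 | p4) & (p4 | ~p2 | ~p1)   [distribute | over &]
≡ (p2 | ~p1) & (p4 | ~p1) & (p4 | ~p2)   [simplify]

(p2 | ~p1) & (p4 | ~p1) & (p4 | ~p2)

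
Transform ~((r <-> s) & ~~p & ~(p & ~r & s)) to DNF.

(r & ~s) | (s & ~r) | ~p

~((r <-> s) & ~~p & ~(p & ~r & s))
= ~((r -> s) & (s -> r) & ~~p & ~(p & ~r & s))   [eliminate <->]
= ~((~r | s) & (s -> r) & ~~p & ~(p & ~r & s))   [eliminate ->]
= ~((~r | s) & (~s | r) & ~~p & ~(p & ~r & s))   [eliminate ->]
= ~(~r | s) | ~(~s | r) | ~~~p | ~~(p & ~r & s)   [De Morgan]
= (~~r & ~s) | ~(~s | r) | ~~~p | ~~(p & ~r & s)   [De Morgan]
= (r & ~s) | ~(~s | r) | ~~~p | ~~(p & ~r & s)   [double negation]
= (r & ~s) | (~~s & ~r) | ~~~p | ~~(p & ~r & s)   [De Morgan]
= (r & ~s) | (s & ~r) | ~~~p | ~~(p & ~r & s)   [double negation]
= (r & ~s) | (s & ~r) | ~p | ~~(p & ~r & s)   [double negation]
= (r & ~s) | (s & ~r) | ~p | (p & ~r & s)   [double negation]
= (r & ~s) | (s & ~r) | ~p   [simplify]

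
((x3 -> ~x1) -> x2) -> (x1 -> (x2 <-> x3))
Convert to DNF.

((x3 -> ~x1) -> x2) -> (x1 -> (x2 <-> x3))
⇔ ~((x3 -> ~x1) -> x2) | (x1 -> (x2 <-> x3))   [eliminate ->]
⇔ ~(~(x3 -> ~x1) | x2) | (x1 -> (x2 <-> x3))   [eliminate ->]
⇔ ~(~(~x3 | ~x1) | x2) | (x1 -> (x2 <-> x3))   [eliminate ->]
⇔ ~(~(~x3 | ~x1) | x2) | ~x1 | (x2 <-> x3)   [eliminate ->]
⇔ ~(~(~x3 | ~x1) | x2) | ~x1 | ((x2 -> x3) & (x3 -> x2))   [eliminate <->]
⇔ ~(~(~x3 | ~x1) | x2) | ~x1 | ((~x2 | x3) & (x3 -> x2))   [eliminate ->]
⇔ ~(~(~x3 | ~x1) | x2) | ~x1 | ((~x2 | x3) & (~x3 | x2))   [eliminate ->]
⇔ (~~(~x3 | ~x1) & ~x2) | ~x1 | ((~x2 | x3) & (~x3 | x2))   [De Morgan]
⇔ ((~x3 | ~x1) & ~x2) | ~x1 | ((~x2 | x3) & (~x3 | x2))   [double negation]
⇔ (~x3 & ~x2) | (~x1 & ~x2) | ~x1 | (~x2 & ~x3) | (~x2 & x2) | (x3 & ~x3) | (x3 & x2)   [distribute & over |]
⇔ (~x3 & ~x2) | ~x1 | (x3 & x2)   [simplify]

(~x3 & ~x2) | ~x1 | (x3 & x2)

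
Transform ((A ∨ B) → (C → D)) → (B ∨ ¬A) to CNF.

((A ∨ B) → (C → D)) → (B ∨ ¬A)
≡ ¬((A ∨ B) → (C → D)) ∨ B ∨ ¬A   (eliminate →)
≡ ¬(¬(A ∨ B) ∨ (C → D)) ∨ B ∨ ¬A   (eliminate →)
≡ ¬(¬(A ∨ B) ∨ ¬C ∨ D) ∨ B ∨ ¬A   (eliminate →)
≡ (¬¬(A ∨ B) ∧ ¬¬C ∧ ¬D) ∨ B ∨ ¬A   (De Morgan)
≡ ((A ∨ B) ∧ ¬¬C ∧ ¬D) ∨ B ∨ ¬A   (double negation)
≡ ((A ∨ B) ∧ C ∧ ¬D) ∨ B ∨ ¬A   (double negation)
≡ (A ∨ B ∨ B ∨ ¬A) ∧ (C ∨ B ∨ ¬A) ∧ (¬D ∨ B ∨ ¬A)   (distribute ∨ over ∧)
≡ (C ∨ B ∨ ¬A) ∧ (¬D ∨ B ∨ ¬A)   (simplify)

(C ∨ B ∨ ¬A) ∧ (¬D ∨ B ∨ ¬A)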